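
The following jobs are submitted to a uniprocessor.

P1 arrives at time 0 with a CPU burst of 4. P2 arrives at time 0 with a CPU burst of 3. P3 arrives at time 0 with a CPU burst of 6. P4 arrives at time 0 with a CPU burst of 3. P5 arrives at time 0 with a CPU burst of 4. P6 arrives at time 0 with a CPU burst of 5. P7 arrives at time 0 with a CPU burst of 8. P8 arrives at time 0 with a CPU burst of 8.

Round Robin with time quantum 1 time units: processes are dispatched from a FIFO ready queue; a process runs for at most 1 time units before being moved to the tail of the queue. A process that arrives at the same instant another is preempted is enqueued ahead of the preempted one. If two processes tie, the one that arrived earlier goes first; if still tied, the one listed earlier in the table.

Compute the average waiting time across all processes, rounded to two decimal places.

24.63

Timeline: | P1 0-1 | P2 1-2 | P3 2-3 | P4 3-4 | P5 4-5 | P6 5-6 | P7 6-7 | P8 7-8 | P1 8-9 | P2 9-10 | P3 10-11 | P4 11-12 | P5 12-13 | P6 13-14 | P7 14-15 | P8 15-16 | P1 16-17 | P2 17-18 | P3 18-19 | P4 19-20 | P5 20-21 | P6 21-22 | P7 22-23 | P8 23-24 | P1 24-25 | P3 25-26 | P5 26-27 | P6 27-28 | P7 28-29 | P8 29-30 | P3 30-31 | P6 31-32 | P7 32-33 | P8 33-34 | P3 34-35 | P7 35-36 | P8 36-37 | P7 37-38 | P8 38-39 | P7 39-40 | P8 40-41 |
Completion: P1=25  P2=18  P3=35  P4=20  P5=27  P6=32  P7=40  P8=41
Turnaround (C−A): P1=25  P2=18  P3=35  P4=20  P5=27  P6=32  P7=40  P8=41
Waiting times: P1=21, P2=15, P3=29, P4=17, P5=23, P6=27, P7=32, P8=33
Average waiting = (21+15+29+17+23+27+32+33) / 8 = 197/8 = 24.63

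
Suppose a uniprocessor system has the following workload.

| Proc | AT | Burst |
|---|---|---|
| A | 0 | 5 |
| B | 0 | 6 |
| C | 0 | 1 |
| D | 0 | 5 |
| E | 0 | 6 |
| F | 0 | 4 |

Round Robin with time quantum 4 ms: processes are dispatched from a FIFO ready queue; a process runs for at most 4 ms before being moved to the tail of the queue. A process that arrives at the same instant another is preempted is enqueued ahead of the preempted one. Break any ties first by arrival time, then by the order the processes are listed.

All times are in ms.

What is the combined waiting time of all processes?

101

Timeline: | A 0-4 | B 4-8 | C 8-9 | D 9-13 | E 13-17 | F 17-21 | A 21-22 | B 22-24 | D 24-25 | E 25-27 |
Completion: A=22  B=24  C=9  D=25  E=27  F=21
Waiting = turnaround − burst: A=17, B=18, C=8, D=20, E=21, F=17
Total waiting = 17 + 18 + 8 + 20 + 21 + 17 = 101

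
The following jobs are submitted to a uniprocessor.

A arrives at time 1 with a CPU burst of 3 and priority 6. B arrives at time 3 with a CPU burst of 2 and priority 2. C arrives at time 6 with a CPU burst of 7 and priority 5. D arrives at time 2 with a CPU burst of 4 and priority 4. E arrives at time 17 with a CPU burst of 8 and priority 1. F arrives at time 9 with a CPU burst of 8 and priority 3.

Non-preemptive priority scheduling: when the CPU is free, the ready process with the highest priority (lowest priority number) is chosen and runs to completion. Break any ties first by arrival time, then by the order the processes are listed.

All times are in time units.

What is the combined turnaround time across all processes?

59

Timeline: | idle 0-1 | A 1-4 | B 4-6 | D 6-10 | F 10-18 | E 18-26 | C 26-33 |
Completion: A=4  B=6  C=33  D=10  E=26  F=18
Turnaround = completion − arrival: A=3, B=3, C=27, D=8, E=9, F=9
Total turnaround = 3 + 3 + 27 + 8 + 9 + 9 = 59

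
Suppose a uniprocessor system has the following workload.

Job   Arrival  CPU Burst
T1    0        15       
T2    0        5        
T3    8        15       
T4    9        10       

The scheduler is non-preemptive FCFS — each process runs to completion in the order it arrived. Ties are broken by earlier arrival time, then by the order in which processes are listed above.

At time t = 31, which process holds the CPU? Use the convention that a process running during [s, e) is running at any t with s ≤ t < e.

T3

Schedule: | T1 0-15 | T2 15-20 | T3 20-35 | T4 35-45 |
Completion: T1=15  T2=20  T3=35  T4=45
Turnaround (C−A): T1=15  T2=20  T3=27  T4=36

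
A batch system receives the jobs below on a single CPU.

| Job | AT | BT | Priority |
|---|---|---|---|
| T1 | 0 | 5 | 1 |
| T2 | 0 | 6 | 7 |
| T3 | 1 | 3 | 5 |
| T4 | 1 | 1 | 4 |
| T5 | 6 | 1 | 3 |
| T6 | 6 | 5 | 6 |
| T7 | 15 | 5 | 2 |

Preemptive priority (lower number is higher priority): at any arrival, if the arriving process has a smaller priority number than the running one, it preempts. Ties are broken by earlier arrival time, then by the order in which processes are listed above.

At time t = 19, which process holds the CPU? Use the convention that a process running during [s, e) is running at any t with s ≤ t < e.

Schedule: | T1 0-5 | T4 5-6 | T5 6-7 | T3 7-10 | T6 10-15 | T7 15-20 | T2 20-26 |
Completion: T1=5  T2=26  T3=10  T4=6  T5=7  T6=15  T7=20

T7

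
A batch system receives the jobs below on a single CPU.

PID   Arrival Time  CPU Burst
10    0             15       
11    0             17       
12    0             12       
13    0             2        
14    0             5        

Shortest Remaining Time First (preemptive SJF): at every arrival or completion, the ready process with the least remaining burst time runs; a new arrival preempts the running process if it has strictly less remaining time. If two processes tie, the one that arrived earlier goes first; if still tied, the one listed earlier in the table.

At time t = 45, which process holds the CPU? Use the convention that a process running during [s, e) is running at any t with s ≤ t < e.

Timeline: | 13 0-2 | 14 2-7 | 12 7-19 | 10 19-34 | 11 34-51 |
Completion: 10=34  11=51  12=19  13=2  14=7

11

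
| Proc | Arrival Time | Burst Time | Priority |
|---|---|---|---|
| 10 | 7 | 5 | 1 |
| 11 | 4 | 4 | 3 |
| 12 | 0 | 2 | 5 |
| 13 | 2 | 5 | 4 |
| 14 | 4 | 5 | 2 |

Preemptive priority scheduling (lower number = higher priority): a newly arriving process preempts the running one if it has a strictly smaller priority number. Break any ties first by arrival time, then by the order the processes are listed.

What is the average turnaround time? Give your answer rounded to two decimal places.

Schedule: | 12 0-2 | 13 2-4 | 14 4-7 | 10 7-12 | 14 12-14 | 11 14-18 | 13 18-21 |
Completion: 10=12  11=18  12=2  13=21  14=14
Turnaround (C−A): 10=5  11=14  12=2  13=19  14=10
Turnaround times: 10=5, 11=14, 12=2, 13=19, 14=10
Average turnaround = (5+14+2+19+10) / 5 = 50/5 = 10.00

10.00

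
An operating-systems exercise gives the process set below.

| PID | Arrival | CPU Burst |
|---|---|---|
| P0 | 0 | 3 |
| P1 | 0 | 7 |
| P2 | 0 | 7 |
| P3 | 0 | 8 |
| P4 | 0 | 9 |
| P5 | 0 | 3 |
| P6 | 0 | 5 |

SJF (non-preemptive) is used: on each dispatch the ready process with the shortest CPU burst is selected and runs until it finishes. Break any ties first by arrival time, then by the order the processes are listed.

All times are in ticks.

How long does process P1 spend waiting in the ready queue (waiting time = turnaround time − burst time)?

Gantt: | P0 0-3 | P5 3-6 | P6 6-11 | P1 11-18 | P2 18-25 | P3 25-33 | P4 33-42 |
Completion: P0=3  P1=18  P2=25  P3=33  P4=42  P5=6  P6=11
Waiting(P1) = turnaround − burst = 18 − 7 = 11

11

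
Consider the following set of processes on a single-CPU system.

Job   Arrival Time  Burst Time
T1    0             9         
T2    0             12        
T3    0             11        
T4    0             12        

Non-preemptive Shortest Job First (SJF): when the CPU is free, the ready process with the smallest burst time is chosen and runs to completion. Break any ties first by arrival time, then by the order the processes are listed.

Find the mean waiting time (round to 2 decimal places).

15.25

Gantt: | T1 0-9 | T3 9-20 | T2 20-32 | T4 32-44 |
Completion: T1=9  T2=32  T3=20  T4=44
Waiting times: T1=0, T2=20, T3=9, T4=32
Average waiting = (0+20+9+32) / 4 = 61/4 = 15.25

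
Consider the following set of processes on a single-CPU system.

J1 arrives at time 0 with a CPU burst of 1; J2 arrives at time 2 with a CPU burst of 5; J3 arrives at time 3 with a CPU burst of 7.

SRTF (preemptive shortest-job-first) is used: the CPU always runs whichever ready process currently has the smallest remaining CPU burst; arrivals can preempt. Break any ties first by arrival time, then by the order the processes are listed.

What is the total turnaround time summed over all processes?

Gantt: | J1 0-1 | idle 1-2 | J2 2-7 | J3 7-14 |
Completion: J1=1  J2=7  J3=14
Turnaround (C−A): J1=1  J2=5  J3=11
Turnaround = completion − arrival: J1=1, J2=5, J3=11
Total turnaround = 1 + 5 + 11 = 17

17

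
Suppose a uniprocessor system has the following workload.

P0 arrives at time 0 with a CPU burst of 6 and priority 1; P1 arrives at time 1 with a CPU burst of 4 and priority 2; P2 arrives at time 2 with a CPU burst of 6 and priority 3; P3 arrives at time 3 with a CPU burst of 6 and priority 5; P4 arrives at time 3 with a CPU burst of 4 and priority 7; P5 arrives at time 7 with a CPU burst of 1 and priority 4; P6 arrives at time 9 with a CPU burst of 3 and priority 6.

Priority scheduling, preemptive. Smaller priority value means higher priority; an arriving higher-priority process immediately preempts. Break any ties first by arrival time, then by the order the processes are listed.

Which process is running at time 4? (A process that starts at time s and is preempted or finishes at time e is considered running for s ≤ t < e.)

Gantt: | P0 0-6 | P1 6-10 | P2 10-16 | P5 16-17 | P3 17-23 | P6 23-26 | P4 26-30 |
Completion: P0=6  P1=10  P2=16  P3=23  P4=30  P5=17  P6=26
Turnaround (C−A): P0=6  P1=9  P2=14  P3=20  P4=27  P5=10  P6=17

P0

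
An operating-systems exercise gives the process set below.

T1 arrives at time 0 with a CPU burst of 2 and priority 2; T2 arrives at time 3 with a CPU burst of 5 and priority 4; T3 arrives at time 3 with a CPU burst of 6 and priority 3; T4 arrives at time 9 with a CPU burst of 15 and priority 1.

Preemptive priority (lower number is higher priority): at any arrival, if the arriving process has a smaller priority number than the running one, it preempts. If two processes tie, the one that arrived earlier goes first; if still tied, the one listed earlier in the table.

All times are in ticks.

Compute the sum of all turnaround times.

Schedule: | T1 0-2 | idle 2-3 | T3 3-9 | T4 9-24 | T2 24-29 |
Completion: T1=2  T2=29  T3=9  T4=24
Turnaround (C−A): T1=2  T2=26  T3=6  T4=15
Turnaround = completion − arrival: T1=2, T2=26, T3=6, T4=15
Total turnaround = 2 + 26 + 6 + 15 = 49

49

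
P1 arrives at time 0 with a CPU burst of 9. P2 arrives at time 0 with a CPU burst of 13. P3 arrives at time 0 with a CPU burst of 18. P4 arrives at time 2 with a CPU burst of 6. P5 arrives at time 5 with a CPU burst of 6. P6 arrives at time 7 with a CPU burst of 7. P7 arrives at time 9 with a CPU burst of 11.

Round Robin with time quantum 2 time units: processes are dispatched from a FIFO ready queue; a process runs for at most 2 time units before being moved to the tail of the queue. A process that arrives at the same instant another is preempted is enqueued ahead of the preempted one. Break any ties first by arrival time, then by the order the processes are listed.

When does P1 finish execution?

49

Gantt: | P1 0-2 | P2 2-4 | P3 4-6 | P4 6-8 | P1 8-10 | P2 10-12 | P5 12-14 | P3 14-16 | P6 16-18 | P4 18-20 | P7 20-22 | P1 22-24 | P2 24-26 | P5 26-28 | P3 28-30 | P6 30-32 | P4 32-34 | P7 34-36 | P1 36-38 | P2 38-40 | P5 40-42 | P3 42-44 | P6 44-46 | P7 46-48 | P1 48-49 | P2 49-51 | P3 51-53 | P6 53-54 | P7 54-56 | P2 56-58 | P3 58-60 | P7 60-62 | P2 62-63 | P3 63-65 | P7 65-66 | P3 66-70 |
Completion: P1=49  P2=63  P3=70  P4=34  P5=42  P6=54  P7=66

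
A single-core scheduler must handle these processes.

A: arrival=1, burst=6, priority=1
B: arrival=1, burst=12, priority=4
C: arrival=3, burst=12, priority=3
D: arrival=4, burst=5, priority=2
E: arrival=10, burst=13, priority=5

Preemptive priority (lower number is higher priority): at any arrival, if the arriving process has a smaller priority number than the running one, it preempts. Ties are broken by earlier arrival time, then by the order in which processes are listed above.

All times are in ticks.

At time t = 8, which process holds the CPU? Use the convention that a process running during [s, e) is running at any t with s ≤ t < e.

Gantt: | idle 0-1 | A 1-7 | D 7-12 | C 12-24 | B 24-36 | E 36-49 |
Completion: A=7  B=36  C=24  D=12  E=49
Turnaround (C−A): A=6  B=35  C=21  D=8  E=39

D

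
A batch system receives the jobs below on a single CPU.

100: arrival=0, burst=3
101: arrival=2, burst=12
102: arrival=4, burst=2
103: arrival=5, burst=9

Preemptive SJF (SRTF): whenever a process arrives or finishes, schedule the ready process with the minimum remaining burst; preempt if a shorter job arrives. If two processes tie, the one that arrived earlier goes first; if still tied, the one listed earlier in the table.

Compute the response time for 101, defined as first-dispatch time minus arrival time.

Timeline: | 100 0-3 | 101 3-4 | 102 4-6 | 103 6-15 | 101 15-26 |
Completion: 100=3  101=26  102=6  103=15
Turnaround (C−A): 100=3  101=24  102=2  103=10
Response(101) = first start − arrival = 3 − 2 = 1

1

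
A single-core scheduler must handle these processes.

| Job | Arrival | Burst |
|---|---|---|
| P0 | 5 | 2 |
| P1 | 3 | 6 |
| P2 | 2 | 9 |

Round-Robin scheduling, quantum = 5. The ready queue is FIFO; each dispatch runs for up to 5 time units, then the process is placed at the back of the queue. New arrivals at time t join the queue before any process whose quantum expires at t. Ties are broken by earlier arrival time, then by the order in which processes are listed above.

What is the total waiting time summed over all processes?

Gantt: | idle 0-2 | P2 2-7 | P1 7-12 | P0 12-14 | P2 14-18 | P1 18-19 |
Completion: P0=14  P1=19  P2=18
Waiting = turnaround − burst: P0=7, P1=10, P2=7
Total waiting = 7 + 10 + 7 = 24

24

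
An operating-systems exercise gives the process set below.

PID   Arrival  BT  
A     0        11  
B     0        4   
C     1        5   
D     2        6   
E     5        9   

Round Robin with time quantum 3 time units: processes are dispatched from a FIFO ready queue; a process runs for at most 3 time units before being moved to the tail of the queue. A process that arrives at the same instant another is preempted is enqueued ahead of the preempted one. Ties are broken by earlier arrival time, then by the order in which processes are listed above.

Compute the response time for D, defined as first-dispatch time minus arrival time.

7

Gantt: | A 0-3 | B 3-6 | C 6-9 | D 9-12 | A 12-15 | E 15-18 | B 18-19 | C 19-21 | D 21-24 | A 24-27 | E 27-30 | A 30-32 | E 32-35 |
Completion: A=32  B=19  C=21  D=24  E=35
Response(D) = first start − arrival = 9 − 2 = 7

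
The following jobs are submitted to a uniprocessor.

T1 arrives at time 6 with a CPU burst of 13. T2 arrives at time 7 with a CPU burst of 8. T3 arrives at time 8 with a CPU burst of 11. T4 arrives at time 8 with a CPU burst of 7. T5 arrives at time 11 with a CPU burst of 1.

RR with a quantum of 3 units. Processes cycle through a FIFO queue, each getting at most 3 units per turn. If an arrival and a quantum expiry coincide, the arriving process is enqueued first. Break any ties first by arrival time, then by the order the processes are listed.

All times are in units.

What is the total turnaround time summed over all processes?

Timeline: | idle 0-6 | T1 6-9 | T2 9-12 | T3 12-15 | T4 15-18 | T1 18-21 | T5 21-22 | T2 22-25 | T3 25-28 | T4 28-31 | T1 31-34 | T2 34-36 | T3 36-39 | T4 39-40 | T1 40-43 | T3 43-45 | T1 45-46 |
Completion: T1=46  T2=36  T3=45  T4=40  T5=22
Turnaround = completion − arrival: T1=40, T2=29, T3=37, T4=32, T5=11
Total turnaround = 40 + 29 + 37 + 32 + 11 = 149

149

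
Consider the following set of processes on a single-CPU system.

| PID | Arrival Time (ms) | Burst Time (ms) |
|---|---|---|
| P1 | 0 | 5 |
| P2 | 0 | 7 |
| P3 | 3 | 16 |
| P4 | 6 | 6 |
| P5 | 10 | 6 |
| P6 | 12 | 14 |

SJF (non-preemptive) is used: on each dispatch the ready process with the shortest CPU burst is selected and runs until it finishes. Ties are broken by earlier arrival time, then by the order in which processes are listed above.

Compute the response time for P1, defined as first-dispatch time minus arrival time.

Gantt: | P1 0-5 | P2 5-12 | P4 12-18 | P5 18-24 | P6 24-38 | P3 38-54 |
Completion: P1=5  P2=12  P3=54  P4=18  P5=24  P6=38
Turnaround (C−A): P1=5  P2=12  P3=51  P4=12  P5=14  P6=26
Response(P1) = first start − arrival = 0 − 0 = 0

0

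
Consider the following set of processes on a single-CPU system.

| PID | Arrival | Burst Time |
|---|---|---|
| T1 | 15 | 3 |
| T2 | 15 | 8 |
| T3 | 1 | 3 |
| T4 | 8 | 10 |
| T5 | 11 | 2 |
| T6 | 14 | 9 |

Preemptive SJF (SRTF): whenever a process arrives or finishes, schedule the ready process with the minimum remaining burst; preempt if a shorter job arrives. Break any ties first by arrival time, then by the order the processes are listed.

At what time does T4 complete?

Schedule: | idle 0-1 | T3 1-4 | idle 4-8 | T4 8-11 | T5 11-13 | T4 13-15 | T1 15-18 | T4 18-23 | T2 23-31 | T6 31-40 |
Completion: T1=18  T2=31  T3=4  T4=23  T5=13  T6=40

23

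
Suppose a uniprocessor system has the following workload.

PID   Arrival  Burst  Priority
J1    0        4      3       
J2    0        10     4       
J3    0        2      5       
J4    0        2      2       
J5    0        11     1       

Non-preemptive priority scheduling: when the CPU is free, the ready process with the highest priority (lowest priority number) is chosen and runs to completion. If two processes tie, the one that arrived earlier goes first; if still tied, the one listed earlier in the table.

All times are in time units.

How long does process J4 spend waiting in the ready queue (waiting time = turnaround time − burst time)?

11

Timeline: | J5 0-11 | J4 11-13 | J1 13-17 | J2 17-27 | J3 27-29 |
Completion: J1=17  J2=27  J3=29  J4=13  J5=11
Turnaround (C−A): J1=17  J2=27  J3=29  J4=13  J5=11
Waiting(J4) = turnaround − burst = 13 − 2 = 11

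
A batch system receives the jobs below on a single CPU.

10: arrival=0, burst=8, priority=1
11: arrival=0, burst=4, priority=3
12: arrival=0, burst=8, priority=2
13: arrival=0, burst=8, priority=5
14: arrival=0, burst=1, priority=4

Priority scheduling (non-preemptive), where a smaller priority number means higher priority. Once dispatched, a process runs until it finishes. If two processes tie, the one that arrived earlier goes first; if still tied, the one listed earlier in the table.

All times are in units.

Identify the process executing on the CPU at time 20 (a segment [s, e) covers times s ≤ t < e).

14

Timeline: | 10 0-8 | 12 8-16 | 11 16-20 | 14 20-21 | 13 21-29 |
Completion: 10=8  11=20  12=16  13=29  14=21
Turnaround (C−A): 10=8  11=20  12=16  13=29  14=21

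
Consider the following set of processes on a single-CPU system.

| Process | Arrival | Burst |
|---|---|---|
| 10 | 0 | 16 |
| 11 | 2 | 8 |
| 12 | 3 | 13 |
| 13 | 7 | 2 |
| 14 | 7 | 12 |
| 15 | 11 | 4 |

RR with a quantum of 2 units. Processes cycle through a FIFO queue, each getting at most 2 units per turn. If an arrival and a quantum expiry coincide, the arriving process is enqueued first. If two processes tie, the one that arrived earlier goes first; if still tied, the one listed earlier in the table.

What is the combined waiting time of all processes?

Gantt: | 10 0-2 | 11 2-4 | 10 4-6 | 12 6-8 | 11 8-10 | 10 10-12 | 13 12-14 | 14 14-16 | 12 16-18 | 11 18-20 | 15 20-22 | 10 22-24 | 14 24-26 | 12 26-28 | 11 28-30 | 15 30-32 | 10 32-34 | 14 34-36 | 12 36-38 | 10 38-40 | 14 40-42 | 12 42-44 | 10 44-46 | 14 46-48 | 12 48-50 | 10 50-52 | 14 52-54 | 12 54-55 |
Completion: 10=52  11=30  12=55  13=14  14=54  15=32
Turnaround (C−A): 10=52  11=28  12=52  13=7  14=47  15=21
Waiting = turnaround − burst: 10=36, 11=20, 12=39, 13=5, 14=35, 15=17
Total waiting = 36 + 20 + 39 + 5 + 35 + 17 = 152

152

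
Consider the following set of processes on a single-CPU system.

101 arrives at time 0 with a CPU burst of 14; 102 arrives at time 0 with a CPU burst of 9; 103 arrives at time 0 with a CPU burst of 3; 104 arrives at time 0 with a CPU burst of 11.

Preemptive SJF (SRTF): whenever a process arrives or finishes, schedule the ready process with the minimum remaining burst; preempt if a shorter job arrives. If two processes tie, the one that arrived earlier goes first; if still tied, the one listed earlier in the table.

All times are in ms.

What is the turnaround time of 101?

Schedule: | 103 0-3 | 102 3-12 | 104 12-23 | 101 23-37 |
Completion: 101=37  102=12  103=3  104=23
Turnaround (C−A): 101=37  102=12  103=3  104=23
Turnaround(101) = completion − arrival = 37 − 0 = 37

37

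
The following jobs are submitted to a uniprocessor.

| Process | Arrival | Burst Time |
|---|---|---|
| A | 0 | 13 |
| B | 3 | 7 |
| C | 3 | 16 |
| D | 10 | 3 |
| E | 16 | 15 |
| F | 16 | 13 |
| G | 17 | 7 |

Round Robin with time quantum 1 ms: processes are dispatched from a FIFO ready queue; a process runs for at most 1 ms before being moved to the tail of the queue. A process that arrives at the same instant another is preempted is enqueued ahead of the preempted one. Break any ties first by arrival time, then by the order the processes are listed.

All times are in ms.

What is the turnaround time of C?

Timeline: | A 0-3 | B 3-4 | C 4-5 | A 5-6 | B 6-7 | C 7-8 | A 8-9 | B 9-10 | C 10-11 | A 11-12 | D 12-13 | B 13-14 | C 14-15 | A 15-16 | D 16-17 | B 17-18 | C 18-19 | E 19-20 | F 20-21 | A 21-22 | G 22-23 | D 23-24 | B 24-25 | C 25-26 | E 26-27 | F 27-28 | A 28-29 | G 29-30 | B 30-31 | C 31-32 | E 32-33 | F 33-34 | A 34-35 | G 35-36 | C 36-37 | E 37-38 | F 38-39 | A 39-40 | G 40-41 | C 41-42 | E 42-43 | F 43-44 | A 44-45 | G 45-46 | C 46-47 | E 47-48 | F 48-49 | A 49-50 | G 50-51 | C 51-52 | E 52-53 | F 53-54 | G 54-55 | C 55-56 | E 56-57 | F 57-58 | C 58-59 | E 59-60 | F 60-61 | C 61-62 | E 62-63 | F 63-64 | C 64-65 | E 65-66 | F 66-67 | C 67-68 | E 68-69 | F 69-70 | E 70-71 | F 71-72 | E 72-74 |
Completion: A=50  B=31  C=68  D=24  E=74  F=72  G=55
Turnaround(C) = completion − arrival = 68 − 3 = 65

65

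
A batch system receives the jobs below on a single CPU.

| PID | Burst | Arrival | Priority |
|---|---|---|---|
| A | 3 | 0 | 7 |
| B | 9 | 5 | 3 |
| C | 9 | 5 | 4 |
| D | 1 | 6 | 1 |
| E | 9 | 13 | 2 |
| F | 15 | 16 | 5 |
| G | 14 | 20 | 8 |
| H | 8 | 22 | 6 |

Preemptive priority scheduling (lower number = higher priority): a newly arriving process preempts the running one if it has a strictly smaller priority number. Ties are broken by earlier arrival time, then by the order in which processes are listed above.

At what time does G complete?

70

Schedule: | A 0-3 | idle 3-5 | B 5-6 | D 6-7 | B 7-13 | E 13-22 | B 22-24 | C 24-33 | F 33-48 | H 48-56 | G 56-70 |
Completion: A=3  B=24  C=33  D=7  E=22  F=48  G=70  H=56
Turnaround (C−A): A=3  B=19  C=28  D=1  E=9  F=32  G=50  H=34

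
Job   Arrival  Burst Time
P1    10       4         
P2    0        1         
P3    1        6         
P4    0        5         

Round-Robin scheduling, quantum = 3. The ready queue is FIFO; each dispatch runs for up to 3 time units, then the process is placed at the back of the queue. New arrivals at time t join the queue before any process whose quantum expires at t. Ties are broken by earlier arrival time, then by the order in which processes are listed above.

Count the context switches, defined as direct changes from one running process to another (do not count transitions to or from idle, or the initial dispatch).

Schedule: | P2 0-1 | P4 1-4 | P3 4-7 | P4 7-9 | P3 9-12 | P1 12-16 |
Completion: P1=16  P2=1  P3=12  P4=9

5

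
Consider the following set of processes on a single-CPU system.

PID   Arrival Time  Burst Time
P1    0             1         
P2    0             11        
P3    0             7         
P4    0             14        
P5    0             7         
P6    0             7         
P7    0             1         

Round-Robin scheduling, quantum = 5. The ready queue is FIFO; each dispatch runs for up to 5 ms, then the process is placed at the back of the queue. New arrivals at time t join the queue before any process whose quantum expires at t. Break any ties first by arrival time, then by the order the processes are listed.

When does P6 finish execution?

Timeline: | P1 0-1 | P2 1-6 | P3 6-11 | P4 11-16 | P5 16-21 | P6 21-26 | P7 26-27 | P2 27-32 | P3 32-34 | P4 34-39 | P5 39-41 | P6 41-43 | P2 43-44 | P4 44-48 |
Completion: P1=1  P2=44  P3=34  P4=48  P5=41  P6=43  P7=27
Turnaround (C−A): P1=1  P2=44  P3=34  P4=48  P5=41  P6=43  P7=27

43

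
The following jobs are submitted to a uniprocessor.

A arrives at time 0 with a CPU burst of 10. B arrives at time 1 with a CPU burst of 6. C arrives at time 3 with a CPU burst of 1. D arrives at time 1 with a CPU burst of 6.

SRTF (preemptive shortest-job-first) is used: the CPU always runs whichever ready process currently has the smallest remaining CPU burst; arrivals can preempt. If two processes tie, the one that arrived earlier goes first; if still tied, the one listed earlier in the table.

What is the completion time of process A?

23

Gantt: | A 0-1 | B 1-3 | C 3-4 | B 4-8 | D 8-14 | A 14-23 |
Completion: A=23  B=8  C=4  D=14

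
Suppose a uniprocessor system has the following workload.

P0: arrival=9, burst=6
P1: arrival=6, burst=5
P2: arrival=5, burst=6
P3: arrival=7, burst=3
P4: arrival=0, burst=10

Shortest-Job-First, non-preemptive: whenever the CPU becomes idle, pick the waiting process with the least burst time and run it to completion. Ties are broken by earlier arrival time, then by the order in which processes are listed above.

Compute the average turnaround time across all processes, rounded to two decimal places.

13.60

Gantt: | P4 0-10 | P3 10-13 | P1 13-18 | P2 18-24 | P0 24-30 |
Completion: P0=30  P1=18  P2=24  P3=13  P4=10
Turnaround (C−A): P0=21  P1=12  P2=19  P3=6  P4=10
Turnaround times: P0=21, P1=12, P2=19, P3=6, P4=10
Average turnaround = (21+12+19+6+10) / 5 = 68/5 = 13.60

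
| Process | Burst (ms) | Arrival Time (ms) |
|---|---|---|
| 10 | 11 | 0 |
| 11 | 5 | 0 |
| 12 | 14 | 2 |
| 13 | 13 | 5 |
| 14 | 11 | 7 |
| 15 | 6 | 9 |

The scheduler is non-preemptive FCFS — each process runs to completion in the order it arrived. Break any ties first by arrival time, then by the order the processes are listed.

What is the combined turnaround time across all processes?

Timeline: | 10 0-11 | 11 11-16 | 12 16-30 | 13 30-43 | 14 43-54 | 15 54-60 |
Completion: 10=11  11=16  12=30  13=43  14=54  15=60
Turnaround (C−A): 10=11  11=16  12=28  13=38  14=47  15=51
Turnaround = completion − arrival: 10=11, 11=16, 12=28, 13=38, 14=47, 15=51
Total turnaround = 11 + 16 + 28 + 38 + 47 + 51 = 191

191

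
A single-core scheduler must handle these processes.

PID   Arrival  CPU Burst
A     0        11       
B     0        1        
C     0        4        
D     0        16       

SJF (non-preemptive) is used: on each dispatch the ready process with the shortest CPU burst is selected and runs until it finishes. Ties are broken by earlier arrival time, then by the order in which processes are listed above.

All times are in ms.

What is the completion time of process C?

Schedule: | B 0-1 | C 1-5 | A 5-16 | D 16-32 |
Completion: A=16  B=1  C=5  D=32
Turnaround (C−A): A=16  B=1  C=5  D=32

5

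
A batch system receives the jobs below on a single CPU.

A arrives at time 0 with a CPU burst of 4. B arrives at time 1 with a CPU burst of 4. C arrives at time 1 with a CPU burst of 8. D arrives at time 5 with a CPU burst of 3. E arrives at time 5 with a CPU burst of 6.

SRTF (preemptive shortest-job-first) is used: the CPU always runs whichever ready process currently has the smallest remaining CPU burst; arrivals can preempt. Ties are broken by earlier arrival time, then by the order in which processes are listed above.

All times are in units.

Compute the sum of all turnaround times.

53

Schedule: | A 0-4 | B 4-8 | D 8-11 | E 11-17 | C 17-25 |
Completion: A=4  B=8  C=25  D=11  E=17
Turnaround = completion − arrival: A=4, B=7, C=24, D=6, E=12
Total turnaround = 4 + 7 + 24 + 6 + 12 = 53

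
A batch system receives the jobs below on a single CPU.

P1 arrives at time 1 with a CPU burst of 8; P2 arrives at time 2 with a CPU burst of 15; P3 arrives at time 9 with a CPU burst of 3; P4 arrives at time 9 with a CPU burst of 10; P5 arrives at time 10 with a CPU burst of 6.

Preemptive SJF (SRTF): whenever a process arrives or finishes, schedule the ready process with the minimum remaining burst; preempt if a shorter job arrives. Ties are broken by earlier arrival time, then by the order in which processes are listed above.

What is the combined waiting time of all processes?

37

Schedule: | idle 0-1 | P1 1-9 | P3 9-12 | P5 12-18 | P4 18-28 | P2 28-43 |
Completion: P1=9  P2=43  P3=12  P4=28  P5=18
Turnaround (C−A): P1=8  P2=41  P3=3  P4=19  P5=8
Waiting = turnaround − burst: P1=0, P2=26, P3=0, P4=9, P5=2
Total waiting = 0 + 26 + 0 + 9 + 2 = 37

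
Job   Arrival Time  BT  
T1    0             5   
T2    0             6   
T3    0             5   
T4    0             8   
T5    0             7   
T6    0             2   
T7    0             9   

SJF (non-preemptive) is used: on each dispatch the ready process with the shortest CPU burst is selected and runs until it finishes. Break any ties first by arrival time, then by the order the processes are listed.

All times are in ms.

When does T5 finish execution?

Schedule: | T6 0-2 | T1 2-7 | T3 7-12 | T2 12-18 | T5 18-25 | T4 25-33 | T7 33-42 |
Completion: T1=7  T2=18  T3=12  T4=33  T5=25  T6=2  T7=42

25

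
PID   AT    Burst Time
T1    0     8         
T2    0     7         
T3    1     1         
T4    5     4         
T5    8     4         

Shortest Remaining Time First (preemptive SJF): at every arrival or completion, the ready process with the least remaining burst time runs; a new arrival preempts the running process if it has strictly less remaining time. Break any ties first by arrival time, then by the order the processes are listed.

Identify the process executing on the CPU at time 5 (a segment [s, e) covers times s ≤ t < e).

T2

Gantt: | T2 0-1 | T3 1-2 | T2 2-8 | T4 8-12 | T5 12-16 | T1 16-24 |
Completion: T1=24  T2=8  T3=2  T4=12  T5=16
Turnaround (C−A): T1=24  T2=8  T3=1  T4=7  T5=8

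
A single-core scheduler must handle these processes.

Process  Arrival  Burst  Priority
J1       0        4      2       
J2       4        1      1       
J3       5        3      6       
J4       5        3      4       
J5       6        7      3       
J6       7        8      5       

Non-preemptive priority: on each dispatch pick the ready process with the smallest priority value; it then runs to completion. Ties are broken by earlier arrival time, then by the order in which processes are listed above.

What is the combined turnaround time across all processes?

54

Gantt: | J1 0-4 | J2 4-5 | J4 5-8 | J5 8-15 | J6 15-23 | J3 23-26 |
Completion: J1=4  J2=5  J3=26  J4=8  J5=15  J6=23
Turnaround (C−A): J1=4  J2=1  J3=21  J4=3  J5=9  J6=16
Turnaround = completion − arrival: J1=4, J2=1, J3=21, J4=3, J5=9, J6=16
Total turnaround = 4 + 1 + 21 + 3 + 9 + 16 = 54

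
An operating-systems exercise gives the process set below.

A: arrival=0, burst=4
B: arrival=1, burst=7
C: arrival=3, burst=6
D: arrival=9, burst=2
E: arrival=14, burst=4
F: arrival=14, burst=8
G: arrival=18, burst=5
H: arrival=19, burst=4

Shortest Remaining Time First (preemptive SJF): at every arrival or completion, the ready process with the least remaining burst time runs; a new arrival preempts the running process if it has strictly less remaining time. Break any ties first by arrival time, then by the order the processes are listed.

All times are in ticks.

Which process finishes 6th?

H

Timeline: | A 0-4 | C 4-10 | D 10-12 | B 12-14 | E 14-18 | B 18-23 | H 23-27 | G 27-32 | F 32-40 |
Completion: A=4  B=23  C=10  D=12  E=18  F=40  G=32  H=27
Turnaround (C−A): A=4  B=22  C=7  D=3  E=4  F=26  G=14  H=8
Finish order: A → C → D → E → B → H → G → F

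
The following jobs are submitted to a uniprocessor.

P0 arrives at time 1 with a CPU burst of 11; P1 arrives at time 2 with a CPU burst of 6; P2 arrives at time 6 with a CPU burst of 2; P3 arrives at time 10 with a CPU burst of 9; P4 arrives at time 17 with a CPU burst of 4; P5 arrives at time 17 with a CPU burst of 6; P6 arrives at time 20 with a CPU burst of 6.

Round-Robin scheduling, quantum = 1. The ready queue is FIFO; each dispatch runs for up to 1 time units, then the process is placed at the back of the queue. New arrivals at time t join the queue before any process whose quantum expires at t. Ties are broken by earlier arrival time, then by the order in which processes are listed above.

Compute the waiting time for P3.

Gantt: | idle 0-1 | P0 1-2 | P1 2-3 | P0 3-4 | P1 4-5 | P0 5-6 | P1 6-7 | P2 7-8 | P0 8-9 | P1 9-10 | P2 10-11 | P0 11-12 | P3 12-13 | P1 13-14 | P0 14-15 | P3 15-16 | P1 16-17 | P0 17-18 | P3 18-19 | P4 19-20 | P5 20-21 | P0 21-22 | P3 22-23 | P6 23-24 | P4 24-25 | P5 25-26 | P0 26-27 | P3 27-28 | P6 28-29 | P4 29-30 | P5 30-31 | P0 31-32 | P3 32-33 | P6 33-34 | P4 34-35 | P5 35-36 | P0 36-37 | P3 37-38 | P6 38-39 | P5 39-40 | P3 40-41 | P6 41-42 | P5 42-43 | P3 43-44 | P6 44-45 |
Completion: P0=37  P1=17  P2=11  P3=44  P4=35  P5=43  P6=45
Turnaround (C−A): P0=36  P1=15  P2=5  P3=34  P4=18  P5=26  P6=25
Waiting(P3) = turnaround − burst = 34 − 9 = 25

25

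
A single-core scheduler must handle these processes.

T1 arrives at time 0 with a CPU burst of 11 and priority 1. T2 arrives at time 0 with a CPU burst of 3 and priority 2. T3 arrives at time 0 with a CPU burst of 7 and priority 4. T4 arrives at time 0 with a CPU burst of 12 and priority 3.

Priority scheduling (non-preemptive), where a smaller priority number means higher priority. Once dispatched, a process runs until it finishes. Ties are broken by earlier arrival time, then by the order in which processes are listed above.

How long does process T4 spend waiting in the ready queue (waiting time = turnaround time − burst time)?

14

Schedule: | T1 0-11 | T2 11-14 | T4 14-26 | T3 26-33 |
Completion: T1=11  T2=14  T3=33  T4=26
Waiting(T4) = turnaround − burst = 26 − 12 = 14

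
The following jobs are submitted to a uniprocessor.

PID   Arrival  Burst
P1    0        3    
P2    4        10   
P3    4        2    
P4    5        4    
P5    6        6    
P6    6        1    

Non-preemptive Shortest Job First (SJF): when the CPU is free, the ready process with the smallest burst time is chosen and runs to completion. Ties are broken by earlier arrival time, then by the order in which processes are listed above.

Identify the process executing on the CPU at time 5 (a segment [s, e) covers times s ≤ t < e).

Schedule: | P1 0-3 | idle 3-4 | P3 4-6 | P6 6-7 | P4 7-11 | P5 11-17 | P2 17-27 |
Completion: P1=3  P2=27  P3=6  P4=11  P5=17  P6=7

P3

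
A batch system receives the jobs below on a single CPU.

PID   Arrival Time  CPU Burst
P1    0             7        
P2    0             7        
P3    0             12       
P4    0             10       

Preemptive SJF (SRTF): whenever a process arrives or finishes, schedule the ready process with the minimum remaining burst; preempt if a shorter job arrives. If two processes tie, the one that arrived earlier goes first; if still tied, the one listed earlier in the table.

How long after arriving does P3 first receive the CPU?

Gantt: | P1 0-7 | P2 7-14 | P4 14-24 | P3 24-36 |
Completion: P1=7  P2=14  P3=36  P4=24
Turnaround (C−A): P1=7  P2=14  P3=36  P4=24
Response(P3) = first start − arrival = 24 − 0 = 24

24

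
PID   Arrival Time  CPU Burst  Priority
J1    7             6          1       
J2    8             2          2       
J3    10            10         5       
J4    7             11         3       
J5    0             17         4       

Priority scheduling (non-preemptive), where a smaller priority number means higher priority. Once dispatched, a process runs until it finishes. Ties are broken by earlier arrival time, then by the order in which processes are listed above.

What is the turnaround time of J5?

Schedule: | J5 0-17 | J1 17-23 | J2 23-25 | J4 25-36 | J3 36-46 |
Completion: J1=23  J2=25  J3=46  J4=36  J5=17
Turnaround(J5) = completion − arrival = 17 − 0 = 17

17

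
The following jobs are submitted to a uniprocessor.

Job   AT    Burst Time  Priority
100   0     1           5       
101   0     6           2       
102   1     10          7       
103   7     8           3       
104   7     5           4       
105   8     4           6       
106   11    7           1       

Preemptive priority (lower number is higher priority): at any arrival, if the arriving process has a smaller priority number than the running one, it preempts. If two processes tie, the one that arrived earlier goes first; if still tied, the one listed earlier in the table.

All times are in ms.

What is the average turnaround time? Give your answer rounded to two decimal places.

Gantt: | 101 0-6 | 100 6-7 | 103 7-11 | 106 11-18 | 103 18-22 | 104 22-27 | 105 27-31 | 102 31-41 |
Completion: 100=7  101=6  102=41  103=22  104=27  105=31  106=18
Turnaround (C−A): 100=7  101=6  102=40  103=15  104=20  105=23  106=7
Turnaround times: 100=7, 101=6, 102=40, 103=15, 104=20, 105=23, 106=7
Average turnaround = (7+6+40+15+20+23+7) / 7 = 118/7 = 16.86

16.86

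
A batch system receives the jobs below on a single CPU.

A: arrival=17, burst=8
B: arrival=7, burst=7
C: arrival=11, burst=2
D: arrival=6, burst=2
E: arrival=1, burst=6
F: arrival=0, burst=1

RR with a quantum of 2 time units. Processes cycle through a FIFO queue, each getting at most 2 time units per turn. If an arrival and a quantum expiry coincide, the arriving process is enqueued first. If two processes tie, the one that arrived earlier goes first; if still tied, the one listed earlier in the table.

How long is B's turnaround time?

Timeline: | F 0-1 | E 1-7 | D 7-9 | B 9-11 | C 11-13 | B 13-17 | A 17-19 | B 19-20 | A 20-26 |
Completion: A=26  B=20  C=13  D=9  E=7  F=1
Turnaround (C−A): A=9  B=13  C=2  D=3  E=6  F=1
Turnaround(B) = completion − arrival = 20 − 7 = 13

13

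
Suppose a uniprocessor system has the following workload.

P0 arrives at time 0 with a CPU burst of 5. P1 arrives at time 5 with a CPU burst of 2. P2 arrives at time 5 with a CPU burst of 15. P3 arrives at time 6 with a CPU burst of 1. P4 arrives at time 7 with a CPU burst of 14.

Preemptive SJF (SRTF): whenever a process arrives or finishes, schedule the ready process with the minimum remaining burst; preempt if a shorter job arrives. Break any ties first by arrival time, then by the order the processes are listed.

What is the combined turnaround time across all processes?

Schedule: | P0 0-5 | P1 5-7 | P3 7-8 | P4 8-22 | P2 22-37 |
Completion: P0=5  P1=7  P2=37  P3=8  P4=22
Turnaround (C−A): P0=5  P1=2  P2=32  P3=2  P4=15
Turnaround = completion − arrival: P0=5, P1=2, P2=32, P3=2, P4=15
Total turnaround = 5 + 2 + 32 + 2 + 15 = 56

56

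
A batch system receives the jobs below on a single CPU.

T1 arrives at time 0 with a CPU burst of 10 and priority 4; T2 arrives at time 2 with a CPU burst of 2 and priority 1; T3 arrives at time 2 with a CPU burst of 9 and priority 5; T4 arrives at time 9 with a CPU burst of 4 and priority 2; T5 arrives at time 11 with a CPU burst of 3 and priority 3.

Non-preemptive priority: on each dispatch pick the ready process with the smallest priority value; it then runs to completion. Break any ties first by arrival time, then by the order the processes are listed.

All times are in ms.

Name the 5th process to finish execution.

T3

Schedule: | T1 0-10 | T2 10-12 | T4 12-16 | T5 16-19 | T3 19-28 |
Completion: T1=10  T2=12  T3=28  T4=16  T5=19
Finish order: T1 → T2 → T4 → T5 → T3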